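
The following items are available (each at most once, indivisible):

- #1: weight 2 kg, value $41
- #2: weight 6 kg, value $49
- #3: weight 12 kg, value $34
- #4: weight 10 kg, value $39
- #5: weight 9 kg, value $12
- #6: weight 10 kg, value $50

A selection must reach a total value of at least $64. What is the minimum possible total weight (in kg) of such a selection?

Subsets with value ≥ 64, sorted by total weight:
- #1+#2: weight 8, value 90
- #1+#6: weight 12, value 91
Minimum weight: 8 kg.

8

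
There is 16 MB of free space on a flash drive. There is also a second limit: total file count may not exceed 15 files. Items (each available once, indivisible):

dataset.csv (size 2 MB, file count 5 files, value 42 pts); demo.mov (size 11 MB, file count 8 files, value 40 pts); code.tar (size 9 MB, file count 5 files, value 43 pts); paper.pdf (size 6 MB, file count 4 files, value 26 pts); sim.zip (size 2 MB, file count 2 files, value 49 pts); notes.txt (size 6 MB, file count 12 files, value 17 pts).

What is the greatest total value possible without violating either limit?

134 pts

Feasible sets respecting both limits:
- dataset.csv+code.tar+sim.zip: size 13, file count 12, value 134
- dataset.csv+demo.mov+sim.zip: size 15, file count 15, value 131
- dataset.csv+paper.pdf+sim.zip: size 10, file count 11, value 117
- code.tar+sim.zip: size 11, file count 7, value 92
Best: 134 pts.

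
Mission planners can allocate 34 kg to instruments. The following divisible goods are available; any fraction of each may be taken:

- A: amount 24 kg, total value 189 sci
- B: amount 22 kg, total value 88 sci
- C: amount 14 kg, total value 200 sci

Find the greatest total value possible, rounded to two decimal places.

Take in order of value per unit:
- C (200/14 per unit): all 14 → value 200, running total 200.00
- A (189/24 per unit): 20 of 24 → value 20×189/24 = 157.5000, running total 357.50
Total 357.50.

357.50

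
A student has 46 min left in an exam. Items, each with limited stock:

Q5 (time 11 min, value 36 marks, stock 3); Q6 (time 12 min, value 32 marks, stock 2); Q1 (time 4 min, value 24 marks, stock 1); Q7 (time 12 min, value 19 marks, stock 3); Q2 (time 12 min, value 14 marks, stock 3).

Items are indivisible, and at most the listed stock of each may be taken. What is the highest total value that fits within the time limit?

Top feasible selections:
- 3×Q5 + 1×Q6: time 45, value 140
- 2×Q5 + 2×Q6: time 46, value 136
- 3×Q5 + 1×Q1: time 37, value 132
Best: 140 marks.

140 marks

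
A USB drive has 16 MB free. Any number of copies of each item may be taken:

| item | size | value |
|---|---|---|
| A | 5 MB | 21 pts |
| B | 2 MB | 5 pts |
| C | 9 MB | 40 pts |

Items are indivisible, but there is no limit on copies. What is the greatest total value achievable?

Best value-per-unit is C at 40/9; filling with it alone gives 1×40 = 40.
Optimal mix: 1×A + 1×B + 1×C → size 16, value 66.

66 pts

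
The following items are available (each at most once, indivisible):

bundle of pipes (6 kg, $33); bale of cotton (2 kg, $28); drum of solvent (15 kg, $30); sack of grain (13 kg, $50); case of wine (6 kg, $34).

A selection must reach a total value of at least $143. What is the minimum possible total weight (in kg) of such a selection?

27

Subsets with value ≥ 143, sorted by total weight:
- bundle of pipes+bale of cotton+sack of grain+case of wine: weight 27, value 145
- bundle of pipes+drum of solvent+sack of grain+case of wine: weight 40, value 147
Minimum weight: 27 kg.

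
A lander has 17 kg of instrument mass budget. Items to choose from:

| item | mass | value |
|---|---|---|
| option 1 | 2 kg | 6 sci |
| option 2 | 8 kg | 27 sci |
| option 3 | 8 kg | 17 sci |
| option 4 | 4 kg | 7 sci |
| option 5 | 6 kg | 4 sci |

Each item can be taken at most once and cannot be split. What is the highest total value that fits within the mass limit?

44 sci

Check high-value combinations within 17 kg:
- option 2+option 3: mass 8+8=16, value 27+17=44
- option 1+option 2+option 4: mass 2+8+4=14, value 6+27+7=40
- option 1+option 2+option 5: mass 2+8+6=16, value 6+27+4=37
- option 2+option 4: mass 8+4=12, value 27+7=34
- option 1+option 2: mass 2+8=10, value 6+27=33
Best: 44 sci.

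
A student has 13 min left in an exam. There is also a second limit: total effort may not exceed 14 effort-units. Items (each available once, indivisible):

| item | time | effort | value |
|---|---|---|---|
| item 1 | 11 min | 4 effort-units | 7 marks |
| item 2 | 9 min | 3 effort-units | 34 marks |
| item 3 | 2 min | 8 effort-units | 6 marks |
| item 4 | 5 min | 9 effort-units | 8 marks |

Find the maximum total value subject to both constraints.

Feasible sets respecting both limits:
- item 2+item 3: time 11, effort 11, value 40
- item 2: time 9, effort 3, value 34
- item 1+item 3: time 13, effort 12, value 13
Best: 40 marks.

40 marks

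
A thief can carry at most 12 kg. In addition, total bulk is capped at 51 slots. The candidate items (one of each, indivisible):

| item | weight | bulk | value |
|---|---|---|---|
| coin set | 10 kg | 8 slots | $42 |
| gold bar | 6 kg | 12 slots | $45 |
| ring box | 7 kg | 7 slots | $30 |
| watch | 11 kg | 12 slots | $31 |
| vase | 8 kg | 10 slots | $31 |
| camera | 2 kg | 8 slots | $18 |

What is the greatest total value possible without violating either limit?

Feasible sets respecting both limits:
- gold bar+camera: weight 8, bulk 20, value 63
- coin set+camera: weight 12, bulk 16, value 60
- vase+camera: weight 10, bulk 18, value 49
- ring box+camera: weight 9, bulk 15, value 48
Best: $63.

$63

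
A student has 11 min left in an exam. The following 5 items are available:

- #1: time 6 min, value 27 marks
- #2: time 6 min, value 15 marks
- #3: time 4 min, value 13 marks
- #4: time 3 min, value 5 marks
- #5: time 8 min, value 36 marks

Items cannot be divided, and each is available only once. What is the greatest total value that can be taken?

41 marks

Check high-value combinations within 11 min:
- #4+#5: time 3+8=11, value 5+36=41
- #1+#3: time 6+4=10, value 27+13=40
- #5: time 8, value 36
Best: 41 marks.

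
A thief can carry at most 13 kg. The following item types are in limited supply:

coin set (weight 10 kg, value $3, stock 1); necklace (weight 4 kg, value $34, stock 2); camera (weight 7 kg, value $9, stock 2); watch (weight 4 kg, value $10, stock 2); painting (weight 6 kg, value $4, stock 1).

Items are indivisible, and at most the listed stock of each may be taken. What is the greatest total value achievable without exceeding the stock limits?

Top feasible selections:
- 2×necklace + 1×watch: weight 12, value 78
- 2×necklace: weight 8, value 68
- 1×necklace + 2×watch: weight 12, value 54
Best: $78.

$78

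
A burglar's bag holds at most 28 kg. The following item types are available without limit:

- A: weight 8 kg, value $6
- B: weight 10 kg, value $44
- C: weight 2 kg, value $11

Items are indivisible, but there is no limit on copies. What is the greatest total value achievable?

Best value-per-unit is C at 11/2, and filling with it alone uses weight 14×2=28. No mix of the others beats 14×11 = 154.

$154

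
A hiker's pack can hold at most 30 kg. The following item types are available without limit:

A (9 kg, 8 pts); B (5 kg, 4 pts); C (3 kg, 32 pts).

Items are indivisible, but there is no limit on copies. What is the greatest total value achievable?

Best value-per-unit is C at 32/3, and filling with it alone uses weight 10×3=30. No mix of the others beats 10×32 = 320.

320 pts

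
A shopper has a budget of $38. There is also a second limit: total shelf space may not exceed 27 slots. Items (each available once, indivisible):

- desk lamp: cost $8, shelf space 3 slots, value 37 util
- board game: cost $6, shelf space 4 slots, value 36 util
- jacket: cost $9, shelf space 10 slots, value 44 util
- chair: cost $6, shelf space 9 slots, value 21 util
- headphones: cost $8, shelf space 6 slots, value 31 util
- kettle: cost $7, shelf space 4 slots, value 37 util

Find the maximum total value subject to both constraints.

Feasible sets respecting both limits:
- desk lamp+board game+jacket+headphones+kettle: cost 38, shelf space 27, value 185
- desk lamp+board game+chair+headphones+kettle: cost 35, shelf space 26, value 162
- desk lamp+board game+jacket+kettle: cost 30, shelf space 21, value 154
- desk lamp+jacket+headphones+kettle: cost 32, shelf space 23, value 149
Best: 185 util.

185 util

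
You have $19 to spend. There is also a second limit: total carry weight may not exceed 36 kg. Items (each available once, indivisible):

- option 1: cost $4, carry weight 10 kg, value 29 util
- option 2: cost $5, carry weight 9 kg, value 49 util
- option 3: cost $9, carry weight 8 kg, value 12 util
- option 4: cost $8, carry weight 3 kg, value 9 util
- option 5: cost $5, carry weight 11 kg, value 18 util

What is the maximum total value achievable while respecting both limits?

Feasible sets respecting both limits:
- option 1+option 2+option 5: cost 14, carry weight 30, value 96
- option 1+option 2+option 3: cost 18, carry weight 27, value 90
- option 1+option 2+option 4: cost 17, carry weight 22, value 87
Best: 96 util.

96 util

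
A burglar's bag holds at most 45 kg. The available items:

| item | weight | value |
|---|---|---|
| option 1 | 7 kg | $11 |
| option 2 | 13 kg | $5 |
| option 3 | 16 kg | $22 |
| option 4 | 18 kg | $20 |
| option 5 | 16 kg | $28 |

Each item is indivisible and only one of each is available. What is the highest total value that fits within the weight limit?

$61

Check high-value combinations within 45 kg:
- option 1+option 3+option 5: weight 7+16+16=39, value 11+22+28=61
- option 1+option 4+option 5: weight 7+18+16=41, value 11+20+28=59
- option 2+option 3+option 5: weight 13+16+16=45, value 5+22+28=55
- option 1+option 3+option 4: weight 7+16+18=41, value 11+22+20=53
Best: $61.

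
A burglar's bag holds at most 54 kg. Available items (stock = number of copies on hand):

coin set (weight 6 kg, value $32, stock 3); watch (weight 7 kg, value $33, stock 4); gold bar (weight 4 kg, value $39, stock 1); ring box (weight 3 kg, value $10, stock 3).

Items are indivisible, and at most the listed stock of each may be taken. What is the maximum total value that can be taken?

$277

Top feasible selections:
- 3×coin set + 4×watch + 1×gold bar + 1×ring box: weight 53, value 277
- 3×coin set + 4×watch + 1×gold bar: weight 50, value 267
Best: $277.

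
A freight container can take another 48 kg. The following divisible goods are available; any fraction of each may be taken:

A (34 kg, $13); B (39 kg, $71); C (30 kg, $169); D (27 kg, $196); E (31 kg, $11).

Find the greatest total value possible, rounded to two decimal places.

314.30

Take in order of value per unit:
- D (196/27 per unit): all 27 → value 196, running total 196.00
- C (169/30 per unit): 21 of 30 → value 21×169/30 = 118.3000, running total 314.30
Total 314.30.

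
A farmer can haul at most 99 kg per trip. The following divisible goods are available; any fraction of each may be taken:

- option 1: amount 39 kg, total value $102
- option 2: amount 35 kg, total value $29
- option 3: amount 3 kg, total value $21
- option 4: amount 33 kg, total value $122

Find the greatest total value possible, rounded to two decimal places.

Take in order of value per unit:
- option 3 (21/3 per unit): all 3 → value 21, running total 21.00
- option 4 (122/33 per unit): all 33 → value 122, running total 143.00
- option 1 (102/39 per unit): all 39 → value 102, running total 245.00
- option 2 (29/35 per unit): 24 of 35 → value 24×29/35 = 19.8857, running total 264.89
Total 264.89.

264.89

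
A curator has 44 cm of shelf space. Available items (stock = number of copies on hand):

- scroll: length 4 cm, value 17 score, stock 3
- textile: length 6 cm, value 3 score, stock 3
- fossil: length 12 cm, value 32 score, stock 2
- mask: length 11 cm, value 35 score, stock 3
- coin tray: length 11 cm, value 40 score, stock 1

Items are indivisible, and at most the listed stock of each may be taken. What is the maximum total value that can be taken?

Top feasible selections:
- 3×mask + 1×coin tray: length 44, value 145
- 2×scroll + 2×mask + 1×coin tray: length 41, value 144
Best: 145 score.

145 score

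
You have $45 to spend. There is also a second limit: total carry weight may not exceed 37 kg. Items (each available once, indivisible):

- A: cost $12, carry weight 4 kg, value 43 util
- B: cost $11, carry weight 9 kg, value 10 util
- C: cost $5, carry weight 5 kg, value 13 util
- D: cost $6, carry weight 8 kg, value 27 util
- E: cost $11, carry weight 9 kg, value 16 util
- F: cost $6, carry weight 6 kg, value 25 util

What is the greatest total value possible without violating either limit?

Feasible sets respecting both limits:
- A+C+D+E+F: cost 40, carry weight 32, value 124
- A+B+C+D+F: cost 40, carry weight 32, value 118
- A+D+E+F: cost 35, carry weight 27, value 111
Best: 124 util.

124 util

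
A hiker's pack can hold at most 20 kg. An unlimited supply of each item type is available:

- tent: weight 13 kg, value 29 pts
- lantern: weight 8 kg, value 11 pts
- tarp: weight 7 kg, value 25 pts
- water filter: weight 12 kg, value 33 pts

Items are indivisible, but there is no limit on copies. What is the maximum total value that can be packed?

58 pts

Best value-per-unit is tarp at 25/7; filling with it alone gives 2×25 = 50.
Optimal mix: 1×tarp + 1×water filter → weight 19, value 58.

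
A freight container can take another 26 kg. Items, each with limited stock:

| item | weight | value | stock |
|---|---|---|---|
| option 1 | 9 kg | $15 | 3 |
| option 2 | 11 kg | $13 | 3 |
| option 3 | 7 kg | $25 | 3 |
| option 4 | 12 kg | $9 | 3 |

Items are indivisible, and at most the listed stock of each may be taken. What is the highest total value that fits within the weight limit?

$75

Best selections within weight 26 and stock limits:
- 3×option 3: weight 21, value 75
- 1×option 1 + 2×option 3: weight 23, value 65
Best: $75.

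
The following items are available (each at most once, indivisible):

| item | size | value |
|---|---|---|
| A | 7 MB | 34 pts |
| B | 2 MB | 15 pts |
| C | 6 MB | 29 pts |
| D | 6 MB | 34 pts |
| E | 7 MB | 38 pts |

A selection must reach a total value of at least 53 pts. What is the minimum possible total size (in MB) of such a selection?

Subsets with value ≥ 53, sorted by total size:
- B+E: size 9, value 53
- C+D: size 12, value 63
- D+E: size 13, value 72
Minimum size: 9 MB.

9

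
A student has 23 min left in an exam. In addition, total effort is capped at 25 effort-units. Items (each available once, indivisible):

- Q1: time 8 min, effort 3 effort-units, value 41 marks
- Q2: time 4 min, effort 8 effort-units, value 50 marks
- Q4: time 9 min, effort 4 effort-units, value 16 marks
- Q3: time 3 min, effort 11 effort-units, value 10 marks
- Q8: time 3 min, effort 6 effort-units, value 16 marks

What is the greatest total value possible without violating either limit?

107 marks

Feasible sets respecting both limits:
- Q1+Q2+Q4: time 21, effort 15, value 107
- Q1+Q2+Q8: time 15, effort 17, value 107
- Q1+Q2+Q3: time 15, effort 22, value 101
Best: 107 marks.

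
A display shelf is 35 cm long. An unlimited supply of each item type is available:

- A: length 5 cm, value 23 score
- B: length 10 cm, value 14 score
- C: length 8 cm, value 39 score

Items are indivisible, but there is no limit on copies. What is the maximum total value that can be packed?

163 score

Best value-per-unit is C at 39/8; filling with it alone gives 4×39 = 156.
Optimal mix: 2×A + 3×C → length 34, value 163.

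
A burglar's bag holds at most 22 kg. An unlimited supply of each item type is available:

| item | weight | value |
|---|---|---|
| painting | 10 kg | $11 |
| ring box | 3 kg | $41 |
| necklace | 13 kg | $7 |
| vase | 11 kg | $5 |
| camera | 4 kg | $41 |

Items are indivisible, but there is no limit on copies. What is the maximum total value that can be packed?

$287

Best value-per-unit is ring box at 41/3, and filling with it alone uses weight 7×3=21. No mix of the others beats 7×41 = 287.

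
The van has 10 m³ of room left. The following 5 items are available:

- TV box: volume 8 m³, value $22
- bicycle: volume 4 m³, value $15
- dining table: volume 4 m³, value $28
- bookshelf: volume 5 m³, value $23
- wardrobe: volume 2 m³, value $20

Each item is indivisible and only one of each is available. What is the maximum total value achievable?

$63

Check high-value combinations within 10 m³:
- bicycle+dining table+wardrobe: volume 4+4+2=10, value 15+28+20=63
- dining table+bookshelf: volume 4+5=9, value 28+23=51
- dining table+wardrobe: volume 4+2=6, value 28+20=48
- bookshelf+wardrobe: volume 5+2=7, value 23+20=43
- bicycle+dining table: volume 4+4=8, value 15+28=43
Best: $63.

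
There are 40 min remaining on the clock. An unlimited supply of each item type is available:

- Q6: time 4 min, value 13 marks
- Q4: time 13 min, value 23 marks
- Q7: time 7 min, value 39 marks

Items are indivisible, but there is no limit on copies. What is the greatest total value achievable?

208 marks

Best value-per-unit is Q7 at 39/7; filling with it alone gives 5×39 = 195.
Optimal mix: 1×Q6 + 5×Q7 → time 39, value 208.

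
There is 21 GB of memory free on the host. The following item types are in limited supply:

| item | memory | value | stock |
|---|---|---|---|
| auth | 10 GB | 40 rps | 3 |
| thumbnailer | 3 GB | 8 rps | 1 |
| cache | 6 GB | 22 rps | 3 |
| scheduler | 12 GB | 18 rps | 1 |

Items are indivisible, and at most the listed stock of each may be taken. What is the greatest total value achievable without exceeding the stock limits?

80 rps

Best selections within memory 21 and stock limits:
- 2×auth: memory 20, value 80
- 1×thumbnailer + 3×cache: memory 21, value 74
- 1×auth + 1×thumbnailer + 1×cache: memory 19, value 70
Best: 80 rps.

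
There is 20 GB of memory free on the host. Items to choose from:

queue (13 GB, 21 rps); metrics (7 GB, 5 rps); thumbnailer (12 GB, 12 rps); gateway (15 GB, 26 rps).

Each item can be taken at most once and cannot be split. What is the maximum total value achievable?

This is a 0/1 knapsack; check combinations near the capacity.
- gateway: memory 15, value 26
- queue+metrics: memory 13+7=20, value 21+5=26
- queue: memory 13, value 21
- metrics+thumbnailer: memory 7+12=19, value 5+12=17
Best: 26 rps.

26 rps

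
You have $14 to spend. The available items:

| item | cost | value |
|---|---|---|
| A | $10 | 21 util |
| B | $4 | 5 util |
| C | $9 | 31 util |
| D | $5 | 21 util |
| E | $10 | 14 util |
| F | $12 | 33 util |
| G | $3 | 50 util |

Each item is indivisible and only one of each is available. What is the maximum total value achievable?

81 util

Check high-value combinations within $14:
- C+G: cost 9+3=12, value 31+50=81
- B+D+G: cost 4+5+3=12, value 5+21+50=76
- D+G: cost 5+3=8, value 21+50=71
- A+G: cost 10+3=13, value 21+50=71
- E+G: cost 10+3=13, value 14+50=64
Best: 81 util.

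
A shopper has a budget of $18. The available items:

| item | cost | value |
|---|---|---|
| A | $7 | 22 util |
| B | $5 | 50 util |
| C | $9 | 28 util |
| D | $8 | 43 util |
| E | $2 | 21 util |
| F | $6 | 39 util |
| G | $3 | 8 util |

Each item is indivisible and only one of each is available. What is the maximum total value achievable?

122 util

Check high-value combinations within $18:
- B+D+E+G: cost 5+8+2+3=18, value 50+43+21+8=122
- B+E+F+G: cost 5+2+6+3=16, value 50+21+39+8=118
- B+D+E: cost 5+8+2=15, value 50+43+21=114
Best: 122 util.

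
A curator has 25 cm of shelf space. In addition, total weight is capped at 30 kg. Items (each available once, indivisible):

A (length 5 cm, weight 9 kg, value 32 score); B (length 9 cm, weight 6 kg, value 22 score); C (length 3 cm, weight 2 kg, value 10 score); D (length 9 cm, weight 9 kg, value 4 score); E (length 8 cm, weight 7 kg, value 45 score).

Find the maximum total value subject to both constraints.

109 score

Feasible sets respecting both limits:
- A+B+C+E: length 25, weight 24, value 109
- A+B+E: length 22, weight 22, value 99
- A+C+D+E: length 25, weight 27, value 91
Best: 109 score.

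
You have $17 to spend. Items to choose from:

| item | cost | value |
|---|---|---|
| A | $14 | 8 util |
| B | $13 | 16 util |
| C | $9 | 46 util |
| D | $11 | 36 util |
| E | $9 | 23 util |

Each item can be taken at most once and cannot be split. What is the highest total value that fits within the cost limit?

This is a 0/1 knapsack; check combinations near the capacity.
- C: cost 9, value 46
- D: cost 11, value 36
- E: cost 9, value 23
- B: cost 13, value 16
- A: cost 14, value 8
Best: 46 util.

46 util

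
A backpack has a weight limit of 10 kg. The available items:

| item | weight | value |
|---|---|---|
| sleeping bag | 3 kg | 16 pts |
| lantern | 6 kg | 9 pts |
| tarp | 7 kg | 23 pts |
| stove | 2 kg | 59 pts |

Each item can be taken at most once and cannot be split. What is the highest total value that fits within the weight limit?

Check high-value combinations within 10 kg:
- tarp+stove: weight 7+2=9, value 23+59=82
- sleeping bag+stove: weight 3+2=5, value 16+59=75
- lantern+stove: weight 6+2=8, value 9+59=68
- stove: weight 2, value 59
Best: 82 pts.

82 pts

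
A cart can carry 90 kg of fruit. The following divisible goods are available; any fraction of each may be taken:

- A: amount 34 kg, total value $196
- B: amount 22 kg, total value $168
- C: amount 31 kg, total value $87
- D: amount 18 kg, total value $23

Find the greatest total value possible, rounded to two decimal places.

454.83

Take in order of value per unit:
- B (168/22 per unit): all 22 → value 168, running total 168.00
- A (196/34 per unit): all 34 → value 196, running total 364.00
- C (87/31 per unit): all 31 → value 87, running total 451.00
- D (23/18 per unit): 3 of 18 → value 3×23/18 = 3.8333, running total 454.83
Total 454.83.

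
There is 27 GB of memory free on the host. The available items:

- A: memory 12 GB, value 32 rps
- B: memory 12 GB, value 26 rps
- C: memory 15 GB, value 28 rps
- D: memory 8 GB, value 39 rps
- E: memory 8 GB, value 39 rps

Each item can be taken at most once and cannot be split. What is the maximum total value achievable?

Check high-value combinations within 27 GB:
- D+E: memory 8+8=16, value 39+39=78
- A+D: memory 12+8=20, value 32+39=71
- A+E: memory 12+8=20, value 32+39=71
Best: 78 rps.

78 rps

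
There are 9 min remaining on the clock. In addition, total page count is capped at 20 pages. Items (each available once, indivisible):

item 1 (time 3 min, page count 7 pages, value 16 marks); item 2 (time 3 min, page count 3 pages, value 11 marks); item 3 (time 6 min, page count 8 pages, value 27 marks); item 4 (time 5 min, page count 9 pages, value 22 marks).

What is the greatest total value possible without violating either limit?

43 marks

Feasible sets respecting both limits:
- item 1+item 3: time 9, page count 15, value 43
- item 2+item 3: time 9, page count 11, value 38
- item 1+item 4: time 8, page count 16, value 38
- item 2+item 4: time 8, page count 12, value 33
Best: 43 marks.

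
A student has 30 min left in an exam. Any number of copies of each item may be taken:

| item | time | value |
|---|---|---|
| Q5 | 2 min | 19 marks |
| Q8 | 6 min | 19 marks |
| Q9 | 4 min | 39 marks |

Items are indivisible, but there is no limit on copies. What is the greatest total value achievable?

292 marks

Best value-per-unit is Q9 at 39/4; filling with it alone gives 7×39 = 273.
Optimal mix: 1×Q5 + 7×Q9 → time 30, value 292.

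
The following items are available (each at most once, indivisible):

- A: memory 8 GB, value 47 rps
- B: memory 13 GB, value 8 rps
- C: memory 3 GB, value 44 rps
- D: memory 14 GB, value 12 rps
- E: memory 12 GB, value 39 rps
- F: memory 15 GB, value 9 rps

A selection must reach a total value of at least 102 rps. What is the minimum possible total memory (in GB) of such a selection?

Subsets with value ≥ 102, sorted by total memory:
- A+C+E: memory 23, value 130
- A+C+D: memory 25, value 103
- A+B+C+E: memory 36, value 138
- A+C+D+E: memory 37, value 142
Minimum memory: 23 GB.

23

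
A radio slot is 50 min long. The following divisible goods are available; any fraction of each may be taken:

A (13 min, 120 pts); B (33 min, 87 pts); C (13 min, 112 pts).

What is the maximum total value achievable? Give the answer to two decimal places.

295.27

Take in order of value per unit:
- A (120/13 per unit): all 13 → value 120, running total 120.00
- C (112/13 per unit): all 13 → value 112, running total 232.00
- B (87/33 per unit): 24 of 33 → value 24×87/33 = 63.2727, running total 295.27
Total 295.27.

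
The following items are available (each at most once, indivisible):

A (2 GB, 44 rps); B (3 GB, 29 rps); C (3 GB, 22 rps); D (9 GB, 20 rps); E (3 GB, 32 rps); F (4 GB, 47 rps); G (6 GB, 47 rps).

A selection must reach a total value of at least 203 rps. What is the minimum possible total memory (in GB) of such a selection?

21

Subsets with value ≥ 203, sorted by total memory:
- A+B+C+E+F+G: memory 21, value 221
- A+B+D+E+F+G: memory 27, value 219
Minimum memory: 21 GB.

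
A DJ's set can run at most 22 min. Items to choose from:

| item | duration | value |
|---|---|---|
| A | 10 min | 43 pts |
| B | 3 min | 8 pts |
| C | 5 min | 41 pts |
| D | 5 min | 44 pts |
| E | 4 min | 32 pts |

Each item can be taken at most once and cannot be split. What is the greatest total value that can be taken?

Check high-value combinations within 22 min:
- A+C+D: duration 10+5+5=20, value 43+41+44=128
- A+B+D+E: duration 10+3+5+4=22, value 43+8+44+32=127
- B+C+D+E: duration 3+5+5+4=17, value 8+41+44+32=125
- A+B+C+E: duration 10+3+5+4=22, value 43+8+41+32=124
Best: 128 pts.

128 pts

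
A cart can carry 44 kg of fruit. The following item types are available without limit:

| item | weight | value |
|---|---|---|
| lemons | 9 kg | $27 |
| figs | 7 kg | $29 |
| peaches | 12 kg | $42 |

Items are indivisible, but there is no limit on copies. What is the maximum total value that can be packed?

Best value-per-unit is figs at 29/7, and filling with it alone uses weight 6×7=42. No mix of the others beats 6×29 = 174.

$174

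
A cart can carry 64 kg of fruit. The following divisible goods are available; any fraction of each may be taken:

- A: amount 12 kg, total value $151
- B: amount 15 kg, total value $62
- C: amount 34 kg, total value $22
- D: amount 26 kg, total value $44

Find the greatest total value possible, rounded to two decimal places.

264.12

Take in order of value per unit:
- A (151/12 per unit): all 12 → value 151, running total 151.00
- B (62/15 per unit): all 15 → value 62, running total 213.00
- D (44/26 per unit): all 26 → value 44, running total 257.00
- C (22/34 per unit): 11 of 34 → value 11×22/34 = 7.1176, running total 264.12
Total 264.12.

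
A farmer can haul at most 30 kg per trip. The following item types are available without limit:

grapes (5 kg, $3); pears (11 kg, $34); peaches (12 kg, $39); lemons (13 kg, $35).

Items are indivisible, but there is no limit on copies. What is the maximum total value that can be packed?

Best value-per-unit is peaches at 39/12; filling with it alone gives 2×39 = 78.
Optimal mix: 1×grapes + 2×peaches → weight 29, value 81.

$81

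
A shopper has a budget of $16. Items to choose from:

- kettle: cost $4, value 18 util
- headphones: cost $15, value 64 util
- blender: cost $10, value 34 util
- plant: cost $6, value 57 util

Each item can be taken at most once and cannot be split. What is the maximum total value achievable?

This is a 0/1 knapsack; check combinations near the capacity.
- blender+plant: cost 10+6=16, value 34+57=91
- kettle+plant: cost 4+6=10, value 18+57=75
- headphones: cost 15, value 64
- plant: cost 6, value 57
Best: 91 util.

91 util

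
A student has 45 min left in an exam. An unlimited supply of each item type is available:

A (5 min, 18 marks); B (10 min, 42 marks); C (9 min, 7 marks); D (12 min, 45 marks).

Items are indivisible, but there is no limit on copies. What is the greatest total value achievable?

Best value-per-unit is B at 42/10; filling with it alone gives 4×42 = 168.
Optimal mix: 1×A + 4×B → time 45, value 186.

186 marks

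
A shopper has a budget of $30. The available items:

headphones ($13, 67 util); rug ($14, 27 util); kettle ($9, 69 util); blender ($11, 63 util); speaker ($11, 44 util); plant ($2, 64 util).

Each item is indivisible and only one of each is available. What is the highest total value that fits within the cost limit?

Check high-value combinations within $30:
- headphones+kettle+plant: cost 13+9+2=24, value 67+69+64=200
- kettle+blender+plant: cost 9+11+2=22, value 69+63+64=196
- headphones+blender+plant: cost 13+11+2=26, value 67+63+64=194
- kettle+speaker+plant: cost 9+11+2=22, value 69+44+64=177
- headphones+speaker+plant: cost 13+11+2=26, value 67+44+64=175
Best: 200 util.

200 util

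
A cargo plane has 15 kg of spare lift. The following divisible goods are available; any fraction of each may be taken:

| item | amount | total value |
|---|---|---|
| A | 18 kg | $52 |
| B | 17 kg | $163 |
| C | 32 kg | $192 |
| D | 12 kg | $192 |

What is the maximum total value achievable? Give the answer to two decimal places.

Take in order of value per unit:
- D (192/12 per unit): all 12 → value 192, running total 192.00
- B (163/17 per unit): 3 of 17 → value 3×163/17 = 28.7647, running total 220.76
Total 220.76.

220.76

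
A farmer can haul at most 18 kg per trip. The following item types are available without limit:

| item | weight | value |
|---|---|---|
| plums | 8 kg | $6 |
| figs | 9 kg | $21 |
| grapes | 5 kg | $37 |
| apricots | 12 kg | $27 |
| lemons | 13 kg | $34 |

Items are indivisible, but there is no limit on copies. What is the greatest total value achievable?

$111

Best value-per-unit is grapes at 37/5, and filling with it alone uses weight 3×5=15. No mix of the others beats 3×37 = 111.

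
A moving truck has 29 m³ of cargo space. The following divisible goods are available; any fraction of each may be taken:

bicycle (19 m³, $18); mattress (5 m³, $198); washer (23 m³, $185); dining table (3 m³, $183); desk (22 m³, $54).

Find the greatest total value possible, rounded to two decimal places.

549.91

Take in order of value per unit:
- dining table (183/3 per unit): all 3 → value 183, running total 183.00
- mattress (198/5 per unit): all 5 → value 198, running total 381.00
- washer (185/23 per unit): 21 of 23 → value 21×185/23 = 168.9130, running total 549.91
Total 549.91.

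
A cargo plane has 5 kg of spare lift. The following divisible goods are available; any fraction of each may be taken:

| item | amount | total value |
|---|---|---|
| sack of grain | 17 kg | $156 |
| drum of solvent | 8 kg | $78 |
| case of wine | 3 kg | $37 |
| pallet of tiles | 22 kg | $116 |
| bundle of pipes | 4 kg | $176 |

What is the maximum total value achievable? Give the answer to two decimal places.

188.33

Take in order of value per unit:
- bundle of pipes (176/4 per unit): all 4 → value 176, running total 176.00
- case of wine (37/3 per unit): 1 of 3 → value 1×37/3 = 12.3333, running total 188.33
Total 188.33.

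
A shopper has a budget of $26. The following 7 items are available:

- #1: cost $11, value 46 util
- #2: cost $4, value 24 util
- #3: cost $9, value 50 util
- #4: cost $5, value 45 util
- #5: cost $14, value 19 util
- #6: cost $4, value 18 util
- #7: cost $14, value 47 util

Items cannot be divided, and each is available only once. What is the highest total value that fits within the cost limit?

This is a 0/1 knapsack; check combinations near the capacity.
- #1+#3+#4: cost 11+9+5=25, value 46+50+45=141
- #2+#3+#4+#6: cost 4+9+5+4=22, value 24+50+45+18=137
- #1+#2+#4+#6: cost 11+4+5+4=24, value 46+24+45+18=133
- #1+#2+#3: cost 11+4+9=24, value 46+24+50=120
Best: 141 util.

141 util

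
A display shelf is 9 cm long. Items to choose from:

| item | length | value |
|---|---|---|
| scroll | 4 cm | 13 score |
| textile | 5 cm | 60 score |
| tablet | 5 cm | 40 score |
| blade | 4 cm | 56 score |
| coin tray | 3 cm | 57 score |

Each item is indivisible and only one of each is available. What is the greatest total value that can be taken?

Check high-value combinations within 9 cm:
- textile+coin tray: length 5+3=8, value 60+57=117
- textile+blade: length 5+4=9, value 60+56=116
- blade+coin tray: length 4+3=7, value 56+57=113
- tablet+coin tray: length 5+3=8, value 40+57=97
Best: 117 score.

117 score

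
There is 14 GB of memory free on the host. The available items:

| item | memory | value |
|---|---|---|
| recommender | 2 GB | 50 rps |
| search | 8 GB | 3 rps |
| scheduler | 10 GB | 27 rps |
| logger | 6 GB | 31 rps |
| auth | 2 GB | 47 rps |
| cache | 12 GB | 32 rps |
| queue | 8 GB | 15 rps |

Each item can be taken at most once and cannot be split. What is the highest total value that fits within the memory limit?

128 rps

Check high-value combinations within 14 GB:
- recommender+logger+auth: memory 2+6+2=10, value 50+31+47=128
- recommender+scheduler+auth: memory 2+10+2=14, value 50+27+47=124
- recommender+auth+queue: memory 2+2+8=12, value 50+47+15=112
- recommender+search+auth: memory 2+8+2=12, value 50+3+47=100
- recommender+auth: memory 2+2=4, value 50+47=97
Best: 128 rps.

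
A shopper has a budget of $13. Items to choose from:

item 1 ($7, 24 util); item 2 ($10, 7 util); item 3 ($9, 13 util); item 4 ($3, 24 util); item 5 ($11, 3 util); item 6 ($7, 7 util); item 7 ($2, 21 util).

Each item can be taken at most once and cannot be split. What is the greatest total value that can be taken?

69 util

Check high-value combinations within $13:
- item 1+item 4+item 7: cost 7+3+2=12, value 24+24+21=69
- item 4+item 6+item 7: cost 3+7+2=12, value 24+7+21=52
- item 1+item 4: cost 7+3=10, value 24+24=48
Best: 69 util.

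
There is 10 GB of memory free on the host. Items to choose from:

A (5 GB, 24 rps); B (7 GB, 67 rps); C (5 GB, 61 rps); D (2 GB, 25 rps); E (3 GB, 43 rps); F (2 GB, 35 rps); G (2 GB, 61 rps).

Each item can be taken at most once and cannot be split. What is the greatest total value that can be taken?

165 rps

Check high-value combinations within 10 GB:
- C+E+G: memory 5+3+2=10, value 61+43+61=165
- D+E+F+G: memory 2+3+2+2=9, value 25+43+35+61=164
- C+F+G: memory 5+2+2=9, value 61+35+61=157
Best: 165 rps.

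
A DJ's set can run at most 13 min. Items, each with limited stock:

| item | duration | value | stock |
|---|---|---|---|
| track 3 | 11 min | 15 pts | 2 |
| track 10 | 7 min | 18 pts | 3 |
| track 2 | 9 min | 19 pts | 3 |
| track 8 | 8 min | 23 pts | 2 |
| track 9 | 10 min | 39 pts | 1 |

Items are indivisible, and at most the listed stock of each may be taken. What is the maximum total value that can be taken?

Best selections within duration 13 and stock limits:
- 1×track 9: duration 10, value 39
- 1×track 8: duration 8, value 23
- 1×track 2: duration 9, value 19
- 1×track 10: duration 7, value 18
Best: 39 pts.

39 pts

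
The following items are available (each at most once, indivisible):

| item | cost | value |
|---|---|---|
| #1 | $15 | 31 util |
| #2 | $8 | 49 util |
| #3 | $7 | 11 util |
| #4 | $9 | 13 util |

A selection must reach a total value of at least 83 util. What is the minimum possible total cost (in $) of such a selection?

30

Subsets with value ≥ 83, sorted by total cost:
- #1+#2+#3: cost 30, value 91
- #1+#2+#4: cost 32, value 93
- #1+#2+#3+#4: cost 39, value 104
Minimum cost: 30 $.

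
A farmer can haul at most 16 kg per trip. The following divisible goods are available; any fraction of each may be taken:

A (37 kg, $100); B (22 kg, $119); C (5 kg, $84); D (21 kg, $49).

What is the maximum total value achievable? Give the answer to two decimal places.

143.50

Take in order of value per unit:
- C (84/5 per unit): all 5 → value 84, running total 84.00
- B (119/22 per unit): 11 of 22 → value 11×119/22 = 59.5000, running total 143.50
Total 143.50.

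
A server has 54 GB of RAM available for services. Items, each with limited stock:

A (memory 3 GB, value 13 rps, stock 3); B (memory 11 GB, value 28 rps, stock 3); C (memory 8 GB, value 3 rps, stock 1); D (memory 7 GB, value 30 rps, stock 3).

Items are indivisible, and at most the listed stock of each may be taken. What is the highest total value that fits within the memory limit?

Best selections within memory 54 and stock limits:
- 3×A + 2×B + 3×D: memory 52, value 185
- 3×B + 3×D: memory 54, value 174
- 2×A + 2×B + 3×D: memory 49, value 172
Best: 185 rps.

185 rps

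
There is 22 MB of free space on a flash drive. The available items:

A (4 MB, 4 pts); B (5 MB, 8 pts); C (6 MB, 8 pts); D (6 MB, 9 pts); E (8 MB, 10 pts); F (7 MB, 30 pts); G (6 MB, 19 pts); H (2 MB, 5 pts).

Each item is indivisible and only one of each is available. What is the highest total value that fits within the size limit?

63 pts

This is a 0/1 knapsack; check combinations near the capacity.
- D+F+G+H: size 6+7+6+2=21, value 9+30+19+5=63
- B+F+G+H: size 5+7+6+2=20, value 8+30+19+5=62
- C+F+G+H: size 6+7+6+2=21, value 8+30+19+5=62
- A+B+F+G: size 4+5+7+6=22, value 4+8+30+19=61
- E+F+G: size 8+7+6=21, value 10+30+19=59
Best: 63 pts.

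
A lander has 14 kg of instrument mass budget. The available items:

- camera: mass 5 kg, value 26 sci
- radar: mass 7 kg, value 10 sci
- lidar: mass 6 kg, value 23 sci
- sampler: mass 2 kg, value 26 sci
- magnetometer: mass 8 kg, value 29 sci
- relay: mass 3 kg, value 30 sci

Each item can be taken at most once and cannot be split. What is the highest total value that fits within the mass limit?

This is a 0/1 knapsack; check combinations near the capacity.
- sampler+magnetometer+relay: mass 2+8+3=13, value 26+29+30=85
- camera+sampler+relay: mass 5+2+3=10, value 26+26+30=82
- lidar+sampler+relay: mass 6+2+3=11, value 23+26+30=79
- camera+lidar+relay: mass 5+6+3=14, value 26+23+30=79
- camera+lidar+sampler: mass 5+6+2=13, value 26+23+26=75
Best: 85 sci.

85 sci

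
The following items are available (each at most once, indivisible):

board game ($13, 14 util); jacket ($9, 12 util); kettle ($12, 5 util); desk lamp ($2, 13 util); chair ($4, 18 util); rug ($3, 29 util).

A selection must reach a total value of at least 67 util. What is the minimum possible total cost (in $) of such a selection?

18

Subsets with value ≥ 67, sorted by total cost:
- jacket+desk lamp+chair+rug: cost 18, value 72
- board game+desk lamp+chair+rug: cost 22, value 74
Minimum cost: 18 $.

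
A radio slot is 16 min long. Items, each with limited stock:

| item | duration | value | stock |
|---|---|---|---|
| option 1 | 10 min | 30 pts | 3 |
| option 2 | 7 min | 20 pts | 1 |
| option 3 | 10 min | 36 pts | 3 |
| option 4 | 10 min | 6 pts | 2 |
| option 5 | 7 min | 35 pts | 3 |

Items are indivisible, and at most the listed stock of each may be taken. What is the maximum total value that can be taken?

70 pts

Best selections within duration 16 and stock limits:
- 2×option 5: duration 14, value 70
- 1×option 2 + 1×option 5: duration 14, value 55
- 1×option 3: duration 10, value 36
Best: 70 pts.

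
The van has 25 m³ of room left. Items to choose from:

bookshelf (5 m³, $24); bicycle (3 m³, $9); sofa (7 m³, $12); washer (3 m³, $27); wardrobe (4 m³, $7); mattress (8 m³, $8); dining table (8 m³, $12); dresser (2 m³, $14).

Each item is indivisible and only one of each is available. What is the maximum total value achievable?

$93

This is a 0/1 knapsack; check combinations near the capacity.
- bookshelf+bicycle+sofa+washer+wardrobe+dresser: volume 5+3+7+3+4+2=24, value 24+9+12+27+7+14=93
- bookshelf+bicycle+washer+wardrobe+dining table+dresser: volume 5+3+3+4+8+2=25, value 24+9+27+7+12+14=93
- bookshelf+bicycle+washer+wardrobe+mattress+dresser: volume 5+3+3+4+8+2=25, value 24+9+27+7+8+14=89
Best: $93.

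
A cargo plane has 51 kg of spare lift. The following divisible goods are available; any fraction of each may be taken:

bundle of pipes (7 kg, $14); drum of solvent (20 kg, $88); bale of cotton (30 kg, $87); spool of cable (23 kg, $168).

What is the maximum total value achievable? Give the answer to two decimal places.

279.20

Take in order of value per unit:
- spool of cable (168/23 per unit): all 23 → value 168, running total 168.00
- drum of solvent (88/20 per unit): all 20 → value 88, running total 256.00
- bale of cotton (87/30 per unit): 8 of 30 → value 8×87/30 = 23.2000, running total 279.20
Total 279.20.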